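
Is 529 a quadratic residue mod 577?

(529/577)
  = (577/529)    [QR: 529 ≡ 1 mod 4, sign kept]
  = (48/529)    [577 ≡ 48 mod 529]
  = (3/529)    [529 ≡ 1 mod 8 ⇒ (2/529)^4 = +1]
  = (529/3)    [QR: 529 ≡ 1 mod 4, sign kept]
  = (1/3)    [529 ≡ 1 mod 3]
  = 1    [(1/3) = 1]
The Legendre symbol is 1, so x^2 ≡ 529 (mod 577) has solution.

yes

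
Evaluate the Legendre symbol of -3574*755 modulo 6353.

-1

By multiplicativity, (-3574·755/6353) = (-3574/6353)·(755/6353).
First factor (-3574/6353):
Pull out -1: (-3574/6353) = (-1/6353)·(3574/6353). Since 6353 ≡ 1 (mod 4), (-1/6353) = +1. Now have (3574/6353).
Factor out 2: 3574 = 2·1787. Since 6353 ≡ 1 (mod 8), (2/6353) = +1. Now have (1787/6353).
6353 ≡ 1 (mod 4), so quadratic reciprocity gives (1787/6353) = (6353/1787). Reduce: 6353 ≡ 992 (mod 1787). Now have (992/1787).
Factor out 2: 992 = 2^5·31. Since 1787 ≡ 3 (mod 8), (2/1787) = -1, and (2/1787)^5 = -1. Now have -(31/1787).
Both 31 ≡ 3 and 1787 ≡ 3 (mod 4), so reciprocity gives (31/1787) = -(1787/31). Reduce: 1787 ≡ 20 (mod 31). Now have (20/31).
Factor out 2: 20 = 2^2·5. Since 31 ≡ 7 (mod 8), (2/31) = +1, and (2/31)^2 = +1. Now have (5/31).
5 ≡ 1 (mod 4), so quadratic reciprocity gives (5/31) = (31/5). Reduce: 31 ≡ 1 (mod 5). Now have (1/5).
(1/5) = 1. Collecting the sign factors: 1.
Second factor (755/6353):
6353 ≡ 1 (mod 4), so quadratic reciprocity gives (755/6353) = (6353/755). Reduce: 6353 ≡ 313 (mod 755). Now have (313/755).
313 ≡ 1 (mod 4), so quadratic reciprocity gives (313/755) = (755/313). Reduce: 755 ≡ 129 (mod 313). Now have (129/313).
129 ≡ 1 (mod 4), so quadratic reciprocity gives (129/313) = (313/129). Reduce: 313 ≡ 55 (mod 129). Now have (55/129).
129 ≡ 1 (mod 4), so quadratic reciprocity gives (55/129) = (129/55). Reduce: 129 ≡ 19 (mod 55). Now have (19/55).
Both 19 ≡ 3 and 55 ≡ 3 (mod 4), so reciprocity gives (19/55) = -(55/19). Reduce: 55 ≡ 17 (mod 19). Now have -(17/19).
17 ≡ 1 (mod 4), so quadratic reciprocity gives (17/19) = (19/17). Reduce: 19 ≡ 2 (mod 17). Now have -(2/17).
Factor out 2: 2 = 2. Since 17 ≡ 1 (mod 8), (2/17) = +1. Now have -(1/17).
(1/17) = 1. Collecting the sign factors: -1.
Product: (1)·(-1) = -1.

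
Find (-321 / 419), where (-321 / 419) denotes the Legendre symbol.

-1

Reduce the numerator: -321 ≡ 98 (mod 419), so (-321 / 419) = (98 / 419).
Factor out 2: 98 = 2·49. Since 419 ≡ 3 (mod 8), (2 / 419) = -1. Now have -(49 / 419).
49 ≡ 1 (mod 4), so quadratic reciprocity gives (49 / 419) = (419 / 49). Reduce: 419 ≡ 27 (mod 49). Now have -(27 / 49).
49 ≡ 1 (mod 4), so quadratic reciprocity gives (27 / 49) = (49 / 27). Reduce: 49 ≡ 22 (mod 27). Now have -(22 / 27).
Factor out 2: 22 = 2·11. Since 27 ≡ 3 (mod 8), (2 / 27) = -1. Now have (11 / 27).
Both 11 ≡ 3 and 27 ≡ 3 (mod 4), so reciprocity gives (11 / 27) = -(27 / 11). Reduce: 27 ≡ 5 (mod 11). Now have -(5 / 11).
5 ≡ 1 (mod 4), so quadratic reciprocity gives (5 / 11) = (11 / 5). Reduce: 11 ≡ 1 (mod 5). Now have -(1 / 5).
(1 / 5) = 1. Collecting the sign factors: -1.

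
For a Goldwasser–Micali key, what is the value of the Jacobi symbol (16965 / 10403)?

1

Reduce the numerator: 16965 ≡ 6562 (mod 10403), so (16965 / 10403) = (6562 / 10403).
Factor out 2: 6562 = 2·3281. Since 10403 ≡ 3 (mod 8), (2 / 10403) = -1. Now have -(3281 / 10403).
3281 ≡ 1 (mod 4), so quadratic reciprocity gives (3281 / 10403) = (10403 / 3281). Reduce: 10403 ≡ 560 (mod 3281). Now have -(560 / 3281).
Factor out 2: 560 = 2^4·35. Since 3281 ≡ 1 (mod 8), (2 / 3281) = +1, and (2 / 3281)^4 = +1. Now have -(35 / 3281).
3281 ≡ 1 (mod 4), so quadratic reciprocity gives (35 / 3281) = (3281 / 35). Reduce: 3281 ≡ 26 (mod 35). Now have -(26 / 35).
Factor out 2: 26 = 2·13. Since 35 ≡ 3 (mod 8), (2 / 35) = -1. Now have (13 / 35).
13 ≡ 1 (mod 4), so quadratic reciprocity gives (13 / 35) = (35 / 13). Reduce: 35 ≡ 9 (mod 13). Now have (9 / 13).
9 ≡ 1 (mod 4), so quadratic reciprocity gives (9 / 13) = (13 / 9). Reduce: 13 ≡ 4 (mod 9). Now have (4 / 9).
Factor out 2: 4 = 2^2. Since 9 ≡ 1 (mod 8), (2 / 9) = +1, and (2 / 9)^2 = +1. Now have (1 / 9).
(1 / 9) = 1. Collecting the sign factors: 1.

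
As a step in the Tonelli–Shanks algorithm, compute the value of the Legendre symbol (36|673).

1

(36|673)
  = (9|673)    [673 ≡ 1 mod 8 ⇒ (2|673)^2 = +1]
  = (673|9)    [QR: 9 ≡ 1 mod 4, sign kept]
  = (7|9)    [673 ≡ 7 mod 9]
  = (9|7)    [QR: 9 ≡ 1 mod 4, sign kept]
  = (2|7)    [9 ≡ 2 mod 7]
  = (1|7)    [7 ≡ 7 mod 8 ⇒ (2|7) = +1]
  = 1    [(1|7) = 1]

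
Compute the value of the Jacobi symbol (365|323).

(365|323)
  = (42|323)    [365 ≡ 42 mod 323]
  = -(21|323)    [323 ≡ 3 mod 8 ⇒ (2|323) = -1]
  = -(323|21)    [QR: 21 ≡ 1 mod 4, sign kept]
  = -(8|21)    [323 ≡ 8 mod 21]
  = (1|21)    [21 ≡ 5 mod 8 ⇒ (2|21)^3 = -1]
  = 1    [(1|21) = 1]

1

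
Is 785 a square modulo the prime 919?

785 ≡ 1 (mod 4), so quadratic reciprocity gives (785|919) = (919|785). Reduce: 919 ≡ 134 (mod 785). Now have (134|785).
Factor out 2: 134 = 2·67. Since 785 ≡ 1 (mod 8), (2|785) = +1. Now have (67|785).
785 ≡ 1 (mod 4), so quadratic reciprocity gives (67|785) = (785|67). Reduce: 785 ≡ 48 (mod 67). Now have (48|67).
Factor out 2: 48 = 2^4·3. Since 67 ≡ 3 (mod 8), (2|67) = -1, and (2|67)^4 = +1. Now have (3|67).
Both 3 ≡ 3 and 67 ≡ 3 (mod 4), so reciprocity gives (3|67) = -(67|3). Reduce: 67 ≡ 1 (mod 3). Now have -(1|3).
(1|3) = 1. Collecting the sign factors: -1.
The Legendre symbol is -1, so x^2 ≡ 785 (mod 919) has no solution.

no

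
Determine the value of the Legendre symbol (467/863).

1

(467/863)
  = -(863/467)    [QR: both ≡ 3 mod 4, sign flips]
  = -(396/467)    [863 ≡ 396 mod 467]
  = -(99/467)    [467 ≡ 3 mod 8 ⇒ (2/467)^2 = +1]
  = (467/99)    [QR: both ≡ 3 mod 4, sign flips]
  = (71/99)    [467 ≡ 71 mod 99]
  = -(99/71)    [QR: both ≡ 3 mod 4, sign flips]
  = -(28/71)    [99 ≡ 28 mod 71]
  = -(7/71)    [71 ≡ 7 mod 8 ⇒ (2/71)^2 = +1]
  = (71/7)    [QR: both ≡ 3 mod 4, sign flips]
  = (1/7)    [71 ≡ 1 mod 7]
  = 1    [(1/7) = 1]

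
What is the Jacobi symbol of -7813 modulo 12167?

Pull out -1: (-7813/12167) = (-1/12167)·(7813/12167). Since 12167 ≡ 3 (mod 4), (-1/12167) = -1. Now have -(7813/12167).
7813 ≡ 1 (mod 4), so quadratic reciprocity gives (7813/12167) = (12167/7813). Reduce: 12167 ≡ 4354 (mod 7813). Now have -(4354/7813).
Factor out 2: 4354 = 2·2177. Since 7813 ≡ 5 (mod 8), (2/7813) = -1. Now have (2177/7813).
2177 ≡ 1 (mod 4), so quadratic reciprocity gives (2177/7813) = (7813/2177). Reduce: 7813 ≡ 1282 (mod 2177). Now have (1282/2177).
Factor out 2: 1282 = 2·641. Since 2177 ≡ 1 (mod 8), (2/2177) = +1. Now have (641/2177).
641 ≡ 1 (mod 4), so quadratic reciprocity gives (641/2177) = (2177/641). Reduce: 2177 ≡ 254 (mod 641). Now have (254/641).
Factor out 2: 254 = 2·127. Since 641 ≡ 1 (mod 8), (2/641) = +1. Now have (127/641).
641 ≡ 1 (mod 4), so quadratic reciprocity gives (127/641) = (641/127). Reduce: 641 ≡ 6 (mod 127). Now have (6/127).
Factor out 2: 6 = 2·3. Since 127 ≡ 7 (mod 8), (2/127) = +1. Now have (3/127).
Both 3 ≡ 3 and 127 ≡ 3 (mod 4), so reciprocity gives (3/127) = -(127/3). Reduce: 127 ≡ 1 (mod 3). Now have -(1/3).
(1/3) = 1. Collecting the sign factors: -1.

-1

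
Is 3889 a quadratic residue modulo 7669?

3889 ≡ 1 (mod 4), so quadratic reciprocity gives (3889/7669) = (7669/3889). Reduce: 7669 ≡ 3780 (mod 3889). Now have (3780/3889).
Factor out 2: 3780 = 2^2·945. Since 3889 ≡ 1 (mod 8), (2/3889) = +1, and (2/3889)^2 = +1. Now have (945/3889).
945 ≡ 1 (mod 4), so quadratic reciprocity gives (945/3889) = (3889/945). Reduce: 3889 ≡ 109 (mod 945). Now have (109/945).
109 ≡ 1 (mod 4), so quadratic reciprocity gives (109/945) = (945/109). Reduce: 945 ≡ 73 (mod 109). Now have (73/109).
73 ≡ 1 (mod 4), so quadratic reciprocity gives (73/109) = (109/73). Reduce: 109 ≡ 36 (mod 73). Now have (36/73).
Factor out 2: 36 = 2^2·9. Since 73 ≡ 1 (mod 8), (2/73) = +1, and (2/73)^2 = +1. Now have (9/73).
9 ≡ 1 (mod 4), so quadratic reciprocity gives (9/73) = (73/9). Reduce: 73 ≡ 1 (mod 9). Now have (1/9).
(1/9) = 1. Collecting the sign factors: 1.
(3889/7669) = 1, and 7669 is prime, so 3889 is a quadratic residue mod 7669.

yes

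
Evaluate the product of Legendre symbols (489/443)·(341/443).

By multiplicativity, (489·341/443) = (489/443)·(341/443).
First factor (489/443):
Reduce the numerator: 489 ≡ 46 (mod 443), so (489/443) = (46/443).
Factor out 2: 46 = 2·23. Since 443 ≡ 3 (mod 8), (2/443) = -1. Now have -(23/443).
Both 23 ≡ 3 and 443 ≡ 3 (mod 4), so reciprocity gives (23/443) = -(443/23). Reduce: 443 ≡ 6 (mod 23). Now have (6/23).
Factor out 2: 6 = 2·3. Since 23 ≡ 7 (mod 8), (2/23) = +1. Now have (3/23).
Both 3 ≡ 3 and 23 ≡ 3 (mod 4), so reciprocity gives (3/23) = -(23/3). Reduce: 23 ≡ 2 (mod 3). Now have -(2/3).
Factor out 2: 2 = 2. Since 3 ≡ 3 (mod 8), (2/3) = -1. Now have (1/3).
(1/3) = 1. Collecting the sign factors: 1.
Second factor (341/443):
341 ≡ 1 (mod 4), so quadratic reciprocity gives (341/443) = (443/341). Reduce: 443 ≡ 102 (mod 341). Now have (102/341).
Factor out 2: 102 = 2·51. Since 341 ≡ 5 (mod 8), (2/341) = -1. Now have -(51/341).
341 ≡ 1 (mod 4), so quadratic reciprocity gives (51/341) = (341/51). Reduce: 341 ≡ 35 (mod 51). Now have -(35/51).
Both 35 ≡ 3 and 51 ≡ 3 (mod 4), so reciprocity gives (35/51) = -(51/35). Reduce: 51 ≡ 16 (mod 35). Now have (16/35).
Factor out 2: 16 = 2^4. Since 35 ≡ 3 (mod 8), (2/35) = -1, and (2/35)^4 = +1. Now have (1/35).
(1/35) = 1. Collecting the sign factors: 1.
Product: (1)·(1) = 1.

1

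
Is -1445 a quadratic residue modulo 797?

no

Pull out -1: (-1445/797) = (-1/797)·(1445/797). Since 797 ≡ 1 (mod 4), (-1/797) = +1. Now have (1445/797).
Reduce the numerator: 1445 ≡ 648 (mod 797), so (1445/797) = (648/797).
Factor out 2: 648 = 2^3·81. Since 797 ≡ 5 (mod 8), (2/797) = -1, and (2/797)^3 = -1. Now have -(81/797).
81 ≡ 1 (mod 4), so quadratic reciprocity gives (81/797) = (797/81). Reduce: 797 ≡ 68 (mod 81). Now have -(68/81).
Factor out 2: 68 = 2^2·17. Since 81 ≡ 1 (mod 8), (2/81) = +1, and (2/81)^2 = +1. Now have -(17/81).
17 ≡ 1 (mod 4), so quadratic reciprocity gives (17/81) = (81/17). Reduce: 81 ≡ 13 (mod 17). Now have -(13/17).
13 ≡ 1 (mod 4), so quadratic reciprocity gives (13/17) = (17/13). Reduce: 17 ≡ 4 (mod 13). Now have -(4/13).
Factor out 2: 4 = 2^2. Since 13 ≡ 5 (mod 8), (2/13) = -1, and (2/13)^2 = +1. Now have -(1/13).
(1/13) = 1. Collecting the sign factors: -1.
The Legendre symbol is -1, so x^2 ≡ -1445 (mod 797) has no solution.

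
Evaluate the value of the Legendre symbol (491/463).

-1

(491/463)
  = (28/463)    [491 ≡ 28 mod 463]
  = (7/463)    [463 ≡ 7 mod 8 ⇒ (2/463)^2 = +1]
  = -(463/7)    [QR: both ≡ 3 mod 4, sign flips]
  = -(1/7)    [463 ≡ 1 mod 7]
  = -1    [(1/7) = 1]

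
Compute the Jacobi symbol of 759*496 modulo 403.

By multiplicativity, (759·496/403) = (759/403)·(496/403).
First factor (759/403):
Reduce the numerator: 759 ≡ 356 (mod 403), so (759/403) = (356/403).
Factor out 2: 356 = 2^2·89. Since 403 ≡ 3 (mod 8), (2/403) = -1, and (2/403)^2 = +1. Now have (89/403).
89 ≡ 1 (mod 4), so quadratic reciprocity gives (89/403) = (403/89). Reduce: 403 ≡ 47 (mod 89). Now have (47/89).
89 ≡ 1 (mod 4), so quadratic reciprocity gives (47/89) = (89/47). Reduce: 89 ≡ 42 (mod 47). Now have (42/47).
Factor out 2: 42 = 2·21. Since 47 ≡ 7 (mod 8), (2/47) = +1. Now have (21/47).
21 ≡ 1 (mod 4), so quadratic reciprocity gives (21/47) = (47/21). Reduce: 47 ≡ 5 (mod 21). Now have (5/21).
5 ≡ 1 (mod 4), so quadratic reciprocity gives (5/21) = (21/5). Reduce: 21 ≡ 1 (mod 5). Now have (1/5).
(1/5) = 1. Collecting the sign factors: 1.
Second factor (496/403):
Reduce the numerator: 496 ≡ 93 (mod 403), so (496/403) = (93/403).
93 ≡ 1 (mod 4), so quadratic reciprocity gives (93/403) = (403/93). Reduce: 403 ≡ 31 (mod 93). Now have (31/93).
93 ≡ 1 (mod 4), so quadratic reciprocity gives (31/93) = (93/31). Reduce: 93 ≡ 0 (mod 31). Now have (0/31).
The numerator is now 0 with denominator 31 > 1: the symbol is 0.
Product: (1)·(0) = 0.

0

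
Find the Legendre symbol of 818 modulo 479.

(818 / 479)
  = (339 / 479)    [818 ≡ 339 mod 479]
  = -(479 / 339)    [QR: both ≡ 3 mod 4, sign flips]
  = -(140 / 339)    [479 ≡ 140 mod 339]
  = -(35 / 339)    [339 ≡ 3 mod 8 ⇒ (2 / 339)^2 = +1]
  = (339 / 35)    [QR: both ≡ 3 mod 4, sign flips]
  = (24 / 35)    [339 ≡ 24 mod 35]
  = -(3 / 35)    [35 ≡ 3 mod 8 ⇒ (2 / 35)^3 = -1]
  = (35 / 3)    [QR: both ≡ 3 mod 4, sign flips]
  = (2 / 3)    [35 ≡ 2 mod 3]
  = -(1 / 3)    [3 ≡ 3 mod 8 ⇒ (2 / 3) = -1]
  = -1    [(1 / 3) = 1]

-1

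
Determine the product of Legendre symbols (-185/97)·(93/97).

By multiplicativity, (-185·93/97) = (-185/97)·(93/97).
First factor (-185/97):
Reduce the numerator: -185 ≡ 9 (mod 97), so (-185/97) = (9/97).
9 ≡ 1 (mod 4), so quadratic reciprocity gives (9/97) = (97/9). Reduce: 97 ≡ 7 (mod 9). Now have (7/9).
9 ≡ 1 (mod 4), so quadratic reciprocity gives (7/9) = (9/7). Reduce: 9 ≡ 2 (mod 7). Now have (2/7).
Factor out 2: 2 = 2. Since 7 ≡ 7 (mod 8), (2/7) = +1. Now have (1/7).
(1/7) = 1. Collecting the sign factors: 1.
Second factor (93/97):
93 ≡ 1 (mod 4), so quadratic reciprocity gives (93/97) = (97/93). Reduce: 97 ≡ 4 (mod 93). Now have (4/93).
Factor out 2: 4 = 2^2. Since 93 ≡ 5 (mod 8), (2/93) = -1, and (2/93)^2 = +1. Now have (1/93).
(1/93) = 1. Collecting the sign factors: 1.
Product: (1)·(1) = 1.

1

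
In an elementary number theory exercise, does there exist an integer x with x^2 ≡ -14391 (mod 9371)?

yes

Pull out -1: (-14391/9371) = (-1/9371)·(14391/9371). Since 9371 ≡ 3 (mod 4), (-1/9371) = -1. Now have -(14391/9371).
Reduce the numerator: 14391 ≡ 5020 (mod 9371), so (14391/9371) = (5020/9371).
Factor out 2: 5020 = 2^2·1255. Since 9371 ≡ 3 (mod 8), (2/9371) = -1, and (2/9371)^2 = +1. Now have -(1255/9371).
Both 1255 ≡ 3 and 9371 ≡ 3 (mod 4), so reciprocity gives (1255/9371) = -(9371/1255). Reduce: 9371 ≡ 586 (mod 1255). Now have (586/1255).
Factor out 2: 586 = 2·293. Since 1255 ≡ 7 (mod 8), (2/1255) = +1. Now have (293/1255).
293 ≡ 1 (mod 4), so quadratic reciprocity gives (293/1255) = (1255/293). Reduce: 1255 ≡ 83 (mod 293). Now have (83/293).
293 ≡ 1 (mod 4), so quadratic reciprocity gives (83/293) = (293/83). Reduce: 293 ≡ 44 (mod 83). Now have (44/83).
Factor out 2: 44 = 2^2·11. Since 83 ≡ 3 (mod 8), (2/83) = -1, and (2/83)^2 = +1. Now have (11/83).
Both 11 ≡ 3 and 83 ≡ 3 (mod 4), so reciprocity gives (11/83) = -(83/11). Reduce: 83 ≡ 6 (mod 11). Now have -(6/11).
Factor out 2: 6 = 2·3. Since 11 ≡ 3 (mod 8), (2/11) = -1. Now have (3/11).
Both 3 ≡ 3 and 11 ≡ 3 (mod 4), so reciprocity gives (3/11) = -(11/3). Reduce: 11 ≡ 2 (mod 3). Now have -(2/3).
Factor out 2: 2 = 2. Since 3 ≡ 3 (mod 8), (2/3) = -1. Now have (1/3).
(1/3) = 1. Collecting the sign factors: 1.
The Legendre symbol is 1, so x^2 ≡ -14391 (mod 9371) has solution.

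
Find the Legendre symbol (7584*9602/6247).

By multiplicativity, (7584·9602/6247) = (7584/6247)·(9602/6247).
First factor (7584/6247):
(7584/6247)
  = (1337/6247)    [7584 ≡ 1337 mod 6247]
  = (6247/1337)    [QR: 1337 ≡ 1 mod 4, sign kept]
  = (899/1337)    [6247 ≡ 899 mod 1337]
  = (1337/899)    [QR: 1337 ≡ 1 mod 4, sign kept]
  = (438/899)    [1337 ≡ 438 mod 899]
  = -(219/899)    [899 ≡ 3 mod 8 ⇒ (2/899) = -1]
  = (899/219)    [QR: both ≡ 3 mod 4, sign flips]
  = (23/219)    [899 ≡ 23 mod 219]
  = -(219/23)    [QR: both ≡ 3 mod 4, sign flips]
  = -(12/23)    [219 ≡ 12 mod 23]
  = -(3/23)    [23 ≡ 7 mod 8 ⇒ (2/23)^2 = +1]
  = (23/3)    [QR: both ≡ 3 mod 4, sign flips]
  = (2/3)    [23 ≡ 2 mod 3]
  = -(1/3)    [3 ≡ 3 mod 8 ⇒ (2/3) = -1]
  = -1    [(1/3) = 1]
Second factor (9602/6247):
(9602/6247)
  = (3355/6247)    [9602 ≡ 3355 mod 6247]
  = -(6247/3355)    [QR: both ≡ 3 mod 4, sign flips]
  = -(2892/3355)    [6247 ≡ 2892 mod 3355]
  = -(723/3355)    [3355 ≡ 3 mod 8 ⇒ (2/3355)^2 = +1]
  = (3355/723)    [QR: both ≡ 3 mod 4, sign flips]
  = (463/723)    [3355 ≡ 463 mod 723]
  = -(723/463)    [QR: both ≡ 3 mod 4, sign flips]
  = -(260/463)    [723 ≡ 260 mod 463]
  = -(65/463)    [463 ≡ 7 mod 8 ⇒ (2/463)^2 = +1]
  = -(463/65)    [QR: 65 ≡ 1 mod 4, sign kept]
  = -(8/65)    [463 ≡ 8 mod 65]
  = -(1/65)    [65 ≡ 1 mod 8 ⇒ (2/65)^3 = +1]
  = -1    [(1/65) = 1]
Product: (-1)·(-1) = 1.

1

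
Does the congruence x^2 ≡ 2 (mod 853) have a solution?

no

Factor out 2: 2 = 2. Since 853 ≡ 5 (mod 8), (2/853) = -1. Now have -(1/853).
(1/853) = 1. Collecting the sign factors: -1.
The Legendre symbol is -1, so x^2 ≡ 2 (mod 853) has no solution.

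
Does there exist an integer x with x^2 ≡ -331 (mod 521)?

Reduce the numerator: -331 ≡ 190 (mod 521), so (-331/521) = (190/521).
Factor out 2: 190 = 2·95. Since 521 ≡ 1 (mod 8), (2/521) = +1. Now have (95/521).
521 ≡ 1 (mod 4), so quadratic reciprocity gives (95/521) = (521/95). Reduce: 521 ≡ 46 (mod 95). Now have (46/95).
Factor out 2: 46 = 2·23. Since 95 ≡ 7 (mod 8), (2/95) = +1. Now have (23/95).
Both 23 ≡ 3 and 95 ≡ 3 (mod 4), so reciprocity gives (23/95) = -(95/23). Reduce: 95 ≡ 3 (mod 23). Now have -(3/23).
Both 3 ≡ 3 and 23 ≡ 3 (mod 4), so reciprocity gives (3/23) = -(23/3). Reduce: 23 ≡ 2 (mod 3). Now have (2/3).
Factor out 2: 2 = 2. Since 3 ≡ 3 (mod 8), (2/3) = -1. Now have -(1/3).
(1/3) = 1. Collecting the sign factors: -1.
The Legendre symbol is -1, so x^2 ≡ -331 (mod 521) has no solution.

no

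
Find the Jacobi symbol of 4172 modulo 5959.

(4172/5959)
  = (1043/5959)    [5959 ≡ 7 mod 8 ⇒ (2/5959)^2 = +1]
  = -(5959/1043)    [QR: both ≡ 3 mod 4, sign flips]
  = -(744/1043)    [5959 ≡ 744 mod 1043]
  = (93/1043)    [1043 ≡ 3 mod 8 ⇒ (2/1043)^3 = -1]
  = (1043/93)    [QR: 93 ≡ 1 mod 4, sign kept]
  = (20/93)    [1043 ≡ 20 mod 93]
  = (5/93)    [93 ≡ 5 mod 8 ⇒ (2/93)^2 = +1]
  = (93/5)    [QR: 5 ≡ 1 mod 4, sign kept]
  = (3/5)    [93 ≡ 3 mod 5]
  = (5/3)    [QR: 5 ≡ 1 mod 4, sign kept]
  = (2/3)    [5 ≡ 2 mod 3]
  = -(1/3)    [3 ≡ 3 mod 8 ⇒ (2/3) = -1]
  = -1    [(1/3) = 1]

-1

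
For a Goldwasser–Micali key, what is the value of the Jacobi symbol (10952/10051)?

Reduce the numerator: 10952 ≡ 901 (mod 10051), so (10952/10051) = (901/10051).
901 ≡ 1 (mod 4), so quadratic reciprocity gives (901/10051) = (10051/901). Reduce: 10051 ≡ 140 (mod 901). Now have (140/901).
Factor out 2: 140 = 2^2·35. Since 901 ≡ 5 (mod 8), (2/901) = -1, and (2/901)^2 = +1. Now have (35/901).
901 ≡ 1 (mod 4), so quadratic reciprocity gives (35/901) = (901/35). Reduce: 901 ≡ 26 (mod 35). Now have (26/35).
Factor out 2: 26 = 2·13. Since 35 ≡ 3 (mod 8), (2/35) = -1. Now have -(13/35).
13 ≡ 1 (mod 4), so quadratic reciprocity gives (13/35) = (35/13). Reduce: 35 ≡ 9 (mod 13). Now have -(9/13).
9 ≡ 1 (mod 4), so quadratic reciprocity gives (9/13) = (13/9). Reduce: 13 ≡ 4 (mod 9). Now have -(4/9).
Factor out 2: 4 = 2^2. Since 9 ≡ 1 (mod 8), (2/9) = +1, and (2/9)^2 = +1. Now have -(1/9).
(1/9) = 1. Collecting the sign factors: -1.

-1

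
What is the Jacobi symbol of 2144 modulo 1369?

1

(2144/1369)
  = (775/1369)    [2144 ≡ 775 mod 1369]
  = (1369/775)    [QR: 1369 ≡ 1 mod 4, sign kept]
  = (594/775)    [1369 ≡ 594 mod 775]
  = (297/775)    [775 ≡ 7 mod 8 ⇒ (2/775) = +1]
  = (775/297)    [QR: 297 ≡ 1 mod 4, sign kept]
  = (181/297)    [775 ≡ 181 mod 297]
  = (297/181)    [QR: 181 ≡ 1 mod 4, sign kept]
  = (116/181)    [297 ≡ 116 mod 181]
  = (29/181)    [181 ≡ 5 mod 8 ⇒ (2/181)^2 = +1]
  = (181/29)    [QR: 29 ≡ 1 mod 4, sign kept]
  = (7/29)    [181 ≡ 7 mod 29]
  = (29/7)    [QR: 29 ≡ 1 mod 4, sign kept]
  = (1/7)    [29 ≡ 1 mod 7]
  = 1    [(1/7) = 1]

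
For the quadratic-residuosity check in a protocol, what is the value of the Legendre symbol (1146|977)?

1

Reduce the numerator: 1146 ≡ 169 (mod 977), so (1146|977) = (169|977).
169 ≡ 1 (mod 4), so quadratic reciprocity gives (169|977) = (977|169). Reduce: 977 ≡ 132 (mod 169). Now have (132|169).
Factor out 2: 132 = 2^2·33. Since 169 ≡ 1 (mod 8), (2|169) = +1, and (2|169)^2 = +1. Now have (33|169).
33 ≡ 1 (mod 4), so quadratic reciprocity gives (33|169) = (169|33). Reduce: 169 ≡ 4 (mod 33). Now have (4|33).
Factor out 2: 4 = 2^2. Since 33 ≡ 1 (mod 8), (2|33) = +1, and (2|33)^2 = +1. Now have (1|33).
(1|33) = 1. Collecting the sign factors: 1.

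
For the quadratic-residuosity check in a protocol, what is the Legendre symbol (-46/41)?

(-46/41)
  = (46/41)    [41 ≡ 1 mod 4 ⇒ (-1/41) = +1]
  = (5/41)    [46 ≡ 5 mod 41]
  = (41/5)    [QR: 5 ≡ 1 mod 4, sign kept]
  = (1/5)    [41 ≡ 1 mod 5]
  = 1    [(1/5) = 1]

1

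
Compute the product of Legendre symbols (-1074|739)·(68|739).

-1

By multiplicativity, (-1074·68|739) = (-1074|739)·(68|739).
First factor (-1074|739):
(-1074|739)
  = -(1074|739)    [739 ≡ 3 mod 4 ⇒ (-1|739) = -1]
  = -(335|739)    [1074 ≡ 335 mod 739]
  = (739|335)    [QR: both ≡ 3 mod 4, sign flips]
  = (69|335)    [739 ≡ 69 mod 335]
  = (335|69)    [QR: 69 ≡ 1 mod 4, sign kept]
  = (59|69)    [335 ≡ 59 mod 69]
  = (69|59)    [QR: 69 ≡ 1 mod 4, sign kept]
  = (10|59)    [69 ≡ 10 mod 59]
  = -(5|59)    [59 ≡ 3 mod 8 ⇒ (2|59) = -1]
  = -(59|5)    [QR: 5 ≡ 1 mod 4, sign kept]
  = -(4|5)    [59 ≡ 4 mod 5]
  = -(1|5)    [5 ≡ 5 mod 8 ⇒ (2|5)^2 = +1]
  = -1    [(1|5) = 1]
Second factor (68|739):
(68|739)
  = (17|739)    [739 ≡ 3 mod 8 ⇒ (2|739)^2 = +1]
  = (739|17)    [QR: 17 ≡ 1 mod 4, sign kept]
  = (8|17)    [739 ≡ 8 mod 17]
  = (1|17)    [17 ≡ 1 mod 8 ⇒ (2|17)^3 = +1]
  = 1    [(1|17) = 1]
Product: (-1)·(1) = -1.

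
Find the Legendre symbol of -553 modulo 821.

1

Pull out -1: (-553/821) = (-1/821)·(553/821). Since 821 ≡ 1 (mod 4), (-1/821) = +1. Now have (553/821).
553 ≡ 1 (mod 4), so quadratic reciprocity gives (553/821) = (821/553). Reduce: 821 ≡ 268 (mod 553). Now have (268/553).
Factor out 2: 268 = 2^2·67. Since 553 ≡ 1 (mod 8), (2/553) = +1, and (2/553)^2 = +1. Now have (67/553).
553 ≡ 1 (mod 4), so quadratic reciprocity gives (67/553) = (553/67). Reduce: 553 ≡ 17 (mod 67). Now have (17/67).
17 ≡ 1 (mod 4), so quadratic reciprocity gives (17/67) = (67/17). Reduce: 67 ≡ 16 (mod 17). Now have (16/17).
Factor out 2: 16 = 2^4. Since 17 ≡ 1 (mod 8), (2/17) = +1, and (2/17)^4 = +1. Now have (1/17).
(1/17) = 1. Collecting the sign factors: 1.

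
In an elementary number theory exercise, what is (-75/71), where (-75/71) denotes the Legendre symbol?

(-75/71)
  = (67/71)    [-75 ≡ 67 mod 71]
  = -(71/67)    [QR: both ≡ 3 mod 4, sign flips]
  = -(4/67)    [71 ≡ 4 mod 67]
  = -(1/67)    [67 ≡ 3 mod 8 ⇒ (2/67)^2 = +1]
  = -1    [(1/67) = 1]

-1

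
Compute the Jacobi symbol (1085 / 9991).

(1085 / 9991)
  = (9991 / 1085)    [QR: 1085 ≡ 1 mod 4, sign kept]
  = (226 / 1085)    [9991 ≡ 226 mod 1085]
  = -(113 / 1085)    [1085 ≡ 5 mod 8 ⇒ (2 / 1085) = -1]
  = -(1085 / 113)    [QR: 113 ≡ 1 mod 4, sign kept]
  = -(68 / 113)    [1085 ≡ 68 mod 113]
  = -(17 / 113)    [113 ≡ 1 mod 8 ⇒ (2 / 113)^2 = +1]
  = -(113 / 17)    [QR: 17 ≡ 1 mod 4, sign kept]
  = -(11 / 17)    [113 ≡ 11 mod 17]
  = -(17 / 11)    [QR: 17 ≡ 1 mod 4, sign kept]
  = -(6 / 11)    [17 ≡ 6 mod 11]
  = (3 / 11)    [11 ≡ 3 mod 8 ⇒ (2 / 11) = -1]
  = -(11 / 3)    [QR: both ≡ 3 mod 4, sign flips]
  = -(2 / 3)    [11 ≡ 2 mod 3]
  = (1 / 3)    [3 ≡ 3 mod 8 ⇒ (2 / 3) = -1]
  = 1    [(1 / 3) = 1]

1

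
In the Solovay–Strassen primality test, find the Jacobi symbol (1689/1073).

-1

Reduce the numerator: 1689 ≡ 616 (mod 1073), so (1689/1073) = (616/1073).
Factor out 2: 616 = 2^3·77. Since 1073 ≡ 1 (mod 8), (2/1073) = +1, and (2/1073)^3 = +1. Now have (77/1073).
77 ≡ 1 (mod 4), so quadratic reciprocity gives (77/1073) = (1073/77). Reduce: 1073 ≡ 72 (mod 77). Now have (72/77).
Factor out 2: 72 = 2^3·9. Since 77 ≡ 5 (mod 8), (2/77) = -1, and (2/77)^3 = -1. Now have -(9/77).
9 ≡ 1 (mod 4), so quadratic reciprocity gives (9/77) = (77/9). Reduce: 77 ≡ 5 (mod 9). Now have -(5/9).
5 ≡ 1 (mod 4), so quadratic reciprocity gives (5/9) = (9/5). Reduce: 9 ≡ 4 (mod 5). Now have -(4/5).
Factor out 2: 4 = 2^2. Since 5 ≡ 5 (mod 8), (2/5) = -1, and (2/5)^2 = +1. Now have -(1/5).
(1/5) = 1. Collecting the sign factors: -1.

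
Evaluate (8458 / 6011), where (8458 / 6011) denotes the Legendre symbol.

1

Reduce the numerator: 8458 ≡ 2447 (mod 6011), so (8458 / 6011) = (2447 / 6011).
Both 2447 ≡ 3 and 6011 ≡ 3 (mod 4), so reciprocity gives (2447 / 6011) = -(6011 / 2447). Reduce: 6011 ≡ 1117 (mod 2447). Now have -(1117 / 2447).
1117 ≡ 1 (mod 4), so quadratic reciprocity gives (1117 / 2447) = (2447 / 1117). Reduce: 2447 ≡ 213 (mod 1117). Now have -(213 / 1117).
213 ≡ 1 (mod 4), so quadratic reciprocity gives (213 / 1117) = (1117 / 213). Reduce: 1117 ≡ 52 (mod 213). Now have -(52 / 213).
Factor out 2: 52 = 2^2·13. Since 213 ≡ 5 (mod 8), (2 / 213) = -1, and (2 / 213)^2 = +1. Now have -(13 / 213).
13 ≡ 1 (mod 4), so quadratic reciprocity gives (13 / 213) = (213 / 13). Reduce: 213 ≡ 5 (mod 13). Now have -(5 / 13).
5 ≡ 1 (mod 4), so quadratic reciprocity gives (5 / 13) = (13 / 5). Reduce: 13 ≡ 3 (mod 5). Now have -(3 / 5).
5 ≡ 1 (mod 4), so quadratic reciprocity gives (3 / 5) = (5 / 3). Reduce: 5 ≡ 2 (mod 3). Now have -(2 / 3).
Factor out 2: 2 = 2. Since 3 ≡ 3 (mod 8), (2 / 3) = -1. Now have (1 / 3).
(1 / 3) = 1. Collecting the sign factors: 1.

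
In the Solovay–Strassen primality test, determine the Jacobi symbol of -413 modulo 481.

Pull out -1: (-413 / 481) = (-1 / 481)·(413 / 481). Since 481 ≡ 1 (mod 4), (-1 / 481) = +1. Now have (413 / 481).
413 ≡ 1 (mod 4), so quadratic reciprocity gives (413 / 481) = (481 / 413). Reduce: 481 ≡ 68 (mod 413). Now have (68 / 413).
Factor out 2: 68 = 2^2·17. Since 413 ≡ 5 (mod 8), (2 / 413) = -1, and (2 / 413)^2 = +1. Now have (17 / 413).
17 ≡ 1 (mod 4), so quadratic reciprocity gives (17 / 413) = (413 / 17). Reduce: 413 ≡ 5 (mod 17). Now have (5 / 17).
5 ≡ 1 (mod 4), so quadratic reciprocity gives (5 / 17) = (17 / 5). Reduce: 17 ≡ 2 (mod 5). Now have (2 / 5).
Factor out 2: 2 = 2. Since 5 ≡ 5 (mod 8), (2 / 5) = -1. Now have -(1 / 5).
(1 / 5) = 1. Collecting the sign factors: -1.

-1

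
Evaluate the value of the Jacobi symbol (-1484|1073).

Reduce the numerator: -1484 ≡ 662 (mod 1073), so (-1484|1073) = (662|1073).
Factor out 2: 662 = 2·331. Since 1073 ≡ 1 (mod 8), (2|1073) = +1. Now have (331|1073).
1073 ≡ 1 (mod 4), so quadratic reciprocity gives (331|1073) = (1073|331). Reduce: 1073 ≡ 80 (mod 331). Now have (80|331).
Factor out 2: 80 = 2^4·5. Since 331 ≡ 3 (mod 8), (2|331) = -1, and (2|331)^4 = +1. Now have (5|331).
5 ≡ 1 (mod 4), so quadratic reciprocity gives (5|331) = (331|5). Reduce: 331 ≡ 1 (mod 5). Now have (1|5).
(1|5) = 1. Collecting the sign factors: 1.

1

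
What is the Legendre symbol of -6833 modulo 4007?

(-6833/4007)
  = (1181/4007)    [-6833 ≡ 1181 mod 4007]
  = (4007/1181)    [QR: 1181 ≡ 1 mod 4, sign kept]
  = (464/1181)    [4007 ≡ 464 mod 1181]
  = (29/1181)    [1181 ≡ 5 mod 8 ⇒ (2/1181)^4 = +1]
  = (1181/29)    [QR: 29 ≡ 1 mod 4, sign kept]
  = (21/29)    [1181 ≡ 21 mod 29]
  = (29/21)    [QR: 21 ≡ 1 mod 4, sign kept]
  = (8/21)    [29 ≡ 8 mod 21]
  = -(1/21)    [21 ≡ 5 mod 8 ⇒ (2/21)^3 = -1]
  = -1    [(1/21) = 1]

-1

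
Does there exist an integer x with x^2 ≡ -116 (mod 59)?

no

(-116/59)
  = -(116/59)    [59 ≡ 3 mod 4 ⇒ (-1/59) = -1]
  = -(57/59)    [116 ≡ 57 mod 59]
  = -(59/57)    [QR: 57 ≡ 1 mod 4, sign kept]
  = -(2/57)    [59 ≡ 2 mod 57]
  = -(1/57)    [57 ≡ 1 mod 8 ⇒ (2/57) = +1]
  = -1    [(1/57) = 1]
(-116/59) = -1, and 59 is prime, so -116 is not a quadratic residue mod 59.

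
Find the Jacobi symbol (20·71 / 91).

By multiplicativity, (20·71 / 91) = (20 / 91)·(71 / 91).
First factor (20 / 91):
(20 / 91)
  = (5 / 91)    [91 ≡ 3 mod 8 ⇒ (2 / 91)^2 = +1]
  = (91 / 5)    [QR: 5 ≡ 1 mod 4, sign kept]
  = (1 / 5)    [91 ≡ 1 mod 5]
  = 1    [(1 / 5) = 1]
Second factor (71 / 91):
(71 / 91)
  = -(91 / 71)    [QR: both ≡ 3 mod 4, sign flips]
  = -(20 / 71)    [91 ≡ 20 mod 71]
  = -(5 / 71)    [71 ≡ 7 mod 8 ⇒ (2 / 71)^2 = +1]
  = -(71 / 5)    [QR: 5 ≡ 1 mod 4, sign kept]
  = -(1 / 5)    [71 ≡ 1 mod 5]
  = -1    [(1 / 5) = 1]
Product: (1)·(-1) = -1.

-1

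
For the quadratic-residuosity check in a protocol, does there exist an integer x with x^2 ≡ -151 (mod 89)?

Reduce the numerator: -151 ≡ 27 (mod 89), so (-151/89) = (27/89).
89 ≡ 1 (mod 4), so quadratic reciprocity gives (27/89) = (89/27). Reduce: 89 ≡ 8 (mod 27). Now have (8/27).
Factor out 2: 8 = 2^3. Since 27 ≡ 3 (mod 8), (2/27) = -1, and (2/27)^3 = -1. Now have -(1/27).
(1/27) = 1. Collecting the sign factors: -1.
The Legendre symbol is -1, so x^2 ≡ -151 (mod 89) has no solution.

no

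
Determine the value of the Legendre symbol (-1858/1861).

Pull out -1: (-1858/1861) = (-1/1861)·(1858/1861). Since 1861 ≡ 1 (mod 4), (-1/1861) = +1. Now have (1858/1861).
Factor out 2: 1858 = 2·929. Since 1861 ≡ 5 (mod 8), (2/1861) = -1. Now have -(929/1861).
929 ≡ 1 (mod 4), so quadratic reciprocity gives (929/1861) = (1861/929). Reduce: 1861 ≡ 3 (mod 929). Now have -(3/929).
929 ≡ 1 (mod 4), so quadratic reciprocity gives (3/929) = (929/3). Reduce: 929 ≡ 2 (mod 3). Now have -(2/3).
Factor out 2: 2 = 2. Since 3 ≡ 3 (mod 8), (2/3) = -1. Now have (1/3).
(1/3) = 1. Collecting the sign factors: 1.

1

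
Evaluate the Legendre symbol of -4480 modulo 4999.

1

(-4480 / 4999)
  = (519 / 4999)    [-4480 ≡ 519 mod 4999]
  = -(4999 / 519)    [QR: both ≡ 3 mod 4, sign flips]
  = -(328 / 519)    [4999 ≡ 328 mod 519]
  = -(41 / 519)    [519 ≡ 7 mod 8 ⇒ (2 / 519)^3 = +1]
  = -(519 / 41)    [QR: 41 ≡ 1 mod 4, sign kept]
  = -(27 / 41)    [519 ≡ 27 mod 41]
  = -(41 / 27)    [QR: 41 ≡ 1 mod 4, sign kept]
  = -(14 / 27)    [41 ≡ 14 mod 27]
  = (7 / 27)    [27 ≡ 3 mod 8 ⇒ (2 / 27) = -1]
  = -(27 / 7)    [QR: both ≡ 3 mod 4, sign flips]
  = -(6 / 7)    [27 ≡ 6 mod 7]
  = -(3 / 7)    [7 ≡ 7 mod 8 ⇒ (2 / 7) = +1]
  = (7 / 3)    [QR: both ≡ 3 mod 4, sign flips]
  = (1 / 3)    [7 ≡ 1 mod 3]
  = 1    [(1 / 3) = 1]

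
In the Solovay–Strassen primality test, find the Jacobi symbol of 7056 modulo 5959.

Reduce the numerator: 7056 ≡ 1097 (mod 5959), so (7056/5959) = (1097/5959).
1097 ≡ 1 (mod 4), so quadratic reciprocity gives (1097/5959) = (5959/1097). Reduce: 5959 ≡ 474 (mod 1097). Now have (474/1097).
Factor out 2: 474 = 2·237. Since 1097 ≡ 1 (mod 8), (2/1097) = +1. Now have (237/1097).
237 ≡ 1 (mod 4), so quadratic reciprocity gives (237/1097) = (1097/237). Reduce: 1097 ≡ 149 (mod 237). Now have (149/237).
149 ≡ 1 (mod 4), so quadratic reciprocity gives (149/237) = (237/149). Reduce: 237 ≡ 88 (mod 149). Now have (88/149).
Factor out 2: 88 = 2^3·11. Since 149 ≡ 5 (mod 8), (2/149) = -1, and (2/149)^3 = -1. Now have -(11/149).
149 ≡ 1 (mod 4), so quadratic reciprocity gives (11/149) = (149/11). Reduce: 149 ≡ 6 (mod 11). Now have -(6/11).
Factor out 2: 6 = 2·3. Since 11 ≡ 3 (mod 8), (2/11) = -1. Now have (3/11).
Both 3 ≡ 3 and 11 ≡ 3 (mod 4), so reciprocity gives (3/11) = -(11/3). Reduce: 11 ≡ 2 (mod 3). Now have -(2/3).
Factor out 2: 2 = 2. Since 3 ≡ 3 (mod 8), (2/3) = -1. Now have (1/3).
(1/3) = 1. Collecting the sign factors: 1.

1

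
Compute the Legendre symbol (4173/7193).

4173 ≡ 1 (mod 4), so quadratic reciprocity gives (4173/7193) = (7193/4173). Reduce: 7193 ≡ 3020 (mod 4173). Now have (3020/4173).
Factor out 2: 3020 = 2^2·755. Since 4173 ≡ 5 (mod 8), (2/4173) = -1, and (2/4173)^2 = +1. Now have (755/4173).
4173 ≡ 1 (mod 4), so quadratic reciprocity gives (755/4173) = (4173/755). Reduce: 4173 ≡ 398 (mod 755). Now have (398/755).
Factor out 2: 398 = 2·199. Since 755 ≡ 3 (mod 8), (2/755) = -1. Now have -(199/755).
Both 199 ≡ 3 and 755 ≡ 3 (mod 4), so reciprocity gives (199/755) = -(755/199). Reduce: 755 ≡ 158 (mod 199). Now have (158/199).
Factor out 2: 158 = 2·79. Since 199 ≡ 7 (mod 8), (2/199) = +1. Now have (79/199).
Both 79 ≡ 3 and 199 ≡ 3 (mod 4), so reciprocity gives (79/199) = -(199/79). Reduce: 199 ≡ 41 (mod 79). Now have -(41/79).
41 ≡ 1 (mod 4), so quadratic reciprocity gives (41/79) = (79/41). Reduce: 79 ≡ 38 (mod 41). Now have -(38/41).
Factor out 2: 38 = 2·19. Since 41 ≡ 1 (mod 8), (2/41) = +1. Now have -(19/41).
41 ≡ 1 (mod 4), so quadratic reciprocity gives (19/41) = (41/19). Reduce: 41 ≡ 3 (mod 19). Now have -(3/19).
Both 3 ≡ 3 and 19 ≡ 3 (mod 4), so reciprocity gives (3/19) = -(19/3). Reduce: 19 ≡ 1 (mod 3). Now have (1/3).
(1/3) = 1. Collecting the sign factors: 1.

1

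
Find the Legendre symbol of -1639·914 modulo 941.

By multiplicativity, (-1639·914/941) = (-1639/941)·(914/941).
First factor (-1639/941):
(-1639/941)
  = (243/941)    [-1639 ≡ 243 mod 941]
  = (941/243)    [QR: 941 ≡ 1 mod 4, sign kept]
  = (212/243)    [941 ≡ 212 mod 243]
  = (53/243)    [243 ≡ 3 mod 8 ⇒ (2/243)^2 = +1]
  = (243/53)    [QR: 53 ≡ 1 mod 4, sign kept]
  = (31/53)    [243 ≡ 31 mod 53]
  = (53/31)    [QR: 53 ≡ 1 mod 4, sign kept]
  = (22/31)    [53 ≡ 22 mod 31]
  = (11/31)    [31 ≡ 7 mod 8 ⇒ (2/31) = +1]
  = -(31/11)    [QR: both ≡ 3 mod 4, sign flips]
  = -(9/11)    [31 ≡ 9 mod 11]
  = -(11/9)    [QR: 9 ≡ 1 mod 4, sign kept]
  = -(2/9)    [11 ≡ 2 mod 9]
  = -(1/9)    [9 ≡ 1 mod 8 ⇒ (2/9) = +1]
  = -1    [(1/9) = 1]
Second factor (914/941):
(914/941)
  = -(457/941)    [941 ≡ 5 mod 8 ⇒ (2/941) = -1]
  = -(941/457)    [QR: 457 ≡ 1 mod 4, sign kept]
  = -(27/457)    [941 ≡ 27 mod 457]
  = -(457/27)    [QR: 457 ≡ 1 mod 4, sign kept]
  = -(25/27)    [457 ≡ 25 mod 27]
  = -(27/25)    [QR: 25 ≡ 1 mod 4, sign kept]
  = -(2/25)    [27 ≡ 2 mod 25]
  = -(1/25)    [25 ≡ 1 mod 8 ⇒ (2/25) = +1]
  = -1    [(1/25) = 1]
Product: (-1)·(-1) = 1.

1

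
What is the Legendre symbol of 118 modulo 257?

(118/257)
  = (59/257)    [257 ≡ 1 mod 8 ⇒ (2/257) = +1]
  = (257/59)    [QR: 257 ≡ 1 mod 4, sign kept]
  = (21/59)    [257 ≡ 21 mod 59]
  = (59/21)    [QR: 21 ≡ 1 mod 4, sign kept]
  = (17/21)    [59 ≡ 17 mod 21]
  = (21/17)    [QR: 17 ≡ 1 mod 4, sign kept]
  = (4/17)    [21 ≡ 4 mod 17]
  = (1/17)    [17 ≡ 1 mod 8 ⇒ (2/17)^2 = +1]
  = 1    [(1/17) = 1]

1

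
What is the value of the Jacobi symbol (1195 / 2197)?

2197 ≡ 1 (mod 4), so quadratic reciprocity gives (1195 / 2197) = (2197 / 1195). Reduce: 2197 ≡ 1002 (mod 1195). Now have (1002 / 1195).
Factor out 2: 1002 = 2·501. Since 1195 ≡ 3 (mod 8), (2 / 1195) = -1. Now have -(501 / 1195).
501 ≡ 1 (mod 4), so quadratic reciprocity gives (501 / 1195) = (1195 / 501). Reduce: 1195 ≡ 193 (mod 501). Now have -(193 / 501).
193 ≡ 1 (mod 4), so quadratic reciprocity gives (193 / 501) = (501 / 193). Reduce: 501 ≡ 115 (mod 193). Now have -(115 / 193).
193 ≡ 1 (mod 4), so quadratic reciprocity gives (115 / 193) = (193 / 115). Reduce: 193 ≡ 78 (mod 115). Now have -(78 / 115).
Factor out 2: 78 = 2·39. Since 115 ≡ 3 (mod 8), (2 / 115) = -1. Now have (39 / 115).
Both 39 ≡ 3 and 115 ≡ 3 (mod 4), so reciprocity gives (39 / 115) = -(115 / 39). Reduce: 115 ≡ 37 (mod 39). Now have -(37 / 39).
37 ≡ 1 (mod 4), so quadratic reciprocity gives (37 / 39) = (39 / 37). Reduce: 39 ≡ 2 (mod 37). Now have -(2 / 37).
Factor out 2: 2 = 2. Since 37 ≡ 5 (mod 8), (2 / 37) = -1. Now have (1 / 37).
(1 / 37) = 1. Collecting the sign factors: 1.

1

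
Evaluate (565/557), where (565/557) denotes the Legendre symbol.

-1

Reduce the numerator: 565 ≡ 8 (mod 557), so (565/557) = (8/557).
Factor out 2: 8 = 2^3. Since 557 ≡ 5 (mod 8), (2/557) = -1, and (2/557)^3 = -1. Now have -(1/557).
(1/557) = 1. Collecting the sign factors: -1.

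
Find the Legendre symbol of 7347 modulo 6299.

1

Reduce the numerator: 7347 ≡ 1048 (mod 6299), so (7347/6299) = (1048/6299).
Factor out 2: 1048 = 2^3·131. Since 6299 ≡ 3 (mod 8), (2/6299) = -1, and (2/6299)^3 = -1. Now have -(131/6299).
Both 131 ≡ 3 and 6299 ≡ 3 (mod 4), so reciprocity gives (131/6299) = -(6299/131). Reduce: 6299 ≡ 11 (mod 131). Now have (11/131).
Both 11 ≡ 3 and 131 ≡ 3 (mod 4), so reciprocity gives (11/131) = -(131/11). Reduce: 131 ≡ 10 (mod 11). Now have -(10/11).
Factor out 2: 10 = 2·5. Since 11 ≡ 3 (mod 8), (2/11) = -1. Now have (5/11).
5 ≡ 1 (mod 4), so quadratic reciprocity gives (5/11) = (11/5). Reduce: 11 ≡ 1 (mod 5). Now have (1/5).
(1/5) = 1. Collecting the sign factors: 1.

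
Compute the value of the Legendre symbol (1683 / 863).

(1683 / 863)
  = (820 / 863)    [1683 ≡ 820 mod 863]
  = (205 / 863)    [863 ≡ 7 mod 8 ⇒ (2 / 863)^2 = +1]
  = (863 / 205)    [QR: 205 ≡ 1 mod 4, sign kept]
  = (43 / 205)    [863 ≡ 43 mod 205]
  = (205 / 43)    [QR: 205 ≡ 1 mod 4, sign kept]
  = (33 / 43)    [205 ≡ 33 mod 43]
  = (43 / 33)    [QR: 33 ≡ 1 mod 4, sign kept]
  = (10 / 33)    [43 ≡ 10 mod 33]
  = (5 / 33)    [33 ≡ 1 mod 8 ⇒ (2 / 33) = +1]
  = (33 / 5)    [QR: 5 ≡ 1 mod 4, sign kept]
  = (3 / 5)    [33 ≡ 3 mod 5]
  = (5 / 3)    [QR: 5 ≡ 1 mod 4, sign kept]
  = (2 / 3)    [5 ≡ 2 mod 3]
  = -(1 / 3)    [3 ≡ 3 mod 8 ⇒ (2 / 3) = -1]
  = -1    [(1 / 3) = 1]

-1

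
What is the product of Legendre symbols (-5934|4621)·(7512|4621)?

By multiplicativity, (-5934·7512|4621) = (-5934|4621)·(7512|4621).
First factor (-5934|4621):
Pull out -1: (-5934|4621) = (-1|4621)·(5934|4621). Since 4621 ≡ 1 (mod 4), (-1|4621) = +1. Now have (5934|4621).
Reduce the numerator: 5934 ≡ 1313 (mod 4621), so (5934|4621) = (1313|4621).
1313 ≡ 1 (mod 4), so quadratic reciprocity gives (1313|4621) = (4621|1313). Reduce: 4621 ≡ 682 (mod 1313). Now have (682|1313).
Factor out 2: 682 = 2·341. Since 1313 ≡ 1 (mod 8), (2|1313) = +1. Now have (341|1313).
341 ≡ 1 (mod 4), so quadratic reciprocity gives (341|1313) = (1313|341). Reduce: 1313 ≡ 290 (mod 341). Now have (290|341).
Factor out 2: 290 = 2·145. Since 341 ≡ 5 (mod 8), (2|341) = -1. Now have -(145|341).
145 ≡ 1 (mod 4), so quadratic reciprocity gives (145|341) = (341|145). Reduce: 341 ≡ 51 (mod 145). Now have -(51|145).
145 ≡ 1 (mod 4), so quadratic reciprocity gives (51|145) = (145|51). Reduce: 145 ≡ 43 (mod 51). Now have -(43|51).
Both 43 ≡ 3 and 51 ≡ 3 (mod 4), so reciprocity gives (43|51) = -(51|43). Reduce: 51 ≡ 8 (mod 43). Now have (8|43).
Factor out 2: 8 = 2^3. Since 43 ≡ 3 (mod 8), (2|43) = -1, and (2|43)^3 = -1. Now have -(1|43).
(1|43) = 1. Collecting the sign factors: -1.
Second factor (7512|4621):
Reduce the numerator: 7512 ≡ 2891 (mod 4621), so (7512|4621) = (2891|4621).
4621 ≡ 1 (mod 4), so quadratic reciprocity gives (2891|4621) = (4621|2891). Reduce: 4621 ≡ 1730 (mod 2891). Now have (1730|2891).
Factor out 2: 1730 = 2·865. Since 2891 ≡ 3 (mod 8), (2|2891) = -1. Now have -(865|2891).
865 ≡ 1 (mod 4), so quadratic reciprocity gives (865|2891) = (2891|865). Reduce: 2891 ≡ 296 (mod 865). Now have -(296|865).
Factor out 2: 296 = 2^3·37. Since 865 ≡ 1 (mod 8), (2|865) = +1, and (2|865)^3 = +1. Now have -(37|865).
37 ≡ 1 (mod 4), so quadratic reciprocity gives (37|865) = (865|37). Reduce: 865 ≡ 14 (mod 37). Now have -(14|37).
Factor out 2: 14 = 2·7. Since 37 ≡ 5 (mod 8), (2|37) = -1. Now have (7|37).
37 ≡ 1 (mod 4), so quadratic reciprocity gives (7|37) = (37|7). Reduce: 37 ≡ 2 (mod 7). Now have (2|7).
Factor out 2: 2 = 2. Since 7 ≡ 7 (mod 8), (2|7) = +1. Now have (1|7).
(1|7) = 1. Collecting the sign factors: 1.
Product: (-1)·(1) = -1.

-1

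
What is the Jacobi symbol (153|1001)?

1

(153|1001)
  = (1001|153)    [QR: 153 ≡ 1 mod 4, sign kept]
  = (83|153)    [1001 ≡ 83 mod 153]
  = (153|83)    [QR: 153 ≡ 1 mod 4, sign kept]
  = (70|83)    [153 ≡ 70 mod 83]
  = -(35|83)    [83 ≡ 3 mod 8 ⇒ (2|83) = -1]
  = (83|35)    [QR: both ≡ 3 mod 4, sign flips]
  = (13|35)    [83 ≡ 13 mod 35]
  = (35|13)    [QR: 13 ≡ 1 mod 4, sign kept]
  = (9|13)    [35 ≡ 9 mod 13]
  = (13|9)    [QR: 9 ≡ 1 mod 4, sign kept]
  = (4|9)    [13 ≡ 4 mod 9]
  = (1|9)    [9 ≡ 1 mod 8 ⇒ (2|9)^2 = +1]
  = 1    [(1|9) = 1]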